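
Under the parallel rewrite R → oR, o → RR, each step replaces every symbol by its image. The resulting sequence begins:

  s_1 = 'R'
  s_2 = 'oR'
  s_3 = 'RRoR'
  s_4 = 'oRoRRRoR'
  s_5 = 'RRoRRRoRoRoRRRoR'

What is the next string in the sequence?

Rewriting the 16 symbols of RRoRRRoRoRoRRRoR one by one yields oR oR RR oR oR oR RR oR RR oR RR oR oR oR RR oR; concatenated:

oRoRRRoRoRoRRRoRRRoRRRoRoRoRRRoR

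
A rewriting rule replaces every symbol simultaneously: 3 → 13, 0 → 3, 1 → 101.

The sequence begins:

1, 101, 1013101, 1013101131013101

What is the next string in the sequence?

φ(1013101131013101) expands symbol-by-symbol to 101 3 101 13 101 3 101 101 13 101 3 101 13 101 3 101; joining the 16 pieces gives the next term.

1013101131013101101131013101131013101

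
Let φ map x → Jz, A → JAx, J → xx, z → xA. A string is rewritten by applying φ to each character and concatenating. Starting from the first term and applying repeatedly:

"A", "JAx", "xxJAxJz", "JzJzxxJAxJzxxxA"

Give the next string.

xxxAxxxAJzJzxxJAxJzxxxAJzJzJzJAx

Replace each of the 15 characters of JzJzxxJAxJzxxxA in place — xx xA xx xA Jz Jz xx JAx Jz xx xA Jz Jz Jz JAx — and concatenate.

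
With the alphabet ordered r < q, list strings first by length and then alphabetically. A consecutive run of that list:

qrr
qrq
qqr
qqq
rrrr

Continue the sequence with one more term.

rrrq

Treat rrrr as a base-2 numeral over the given alphabet and add one, carrying through any trailing q's.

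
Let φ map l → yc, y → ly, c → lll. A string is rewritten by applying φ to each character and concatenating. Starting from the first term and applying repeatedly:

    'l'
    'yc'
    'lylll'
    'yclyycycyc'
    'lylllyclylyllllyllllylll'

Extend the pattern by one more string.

φ(lylllyclylyllllyllllylll) expands symbol-by-symbol to yc ly yc yc yc ly lll yc ly yc ly yc yc yc yc ly yc yc yc yc ly yc yc yc; joining the 24 pieces gives the next term.

yclyycycyclylllyclyyclyycycycyclyycycycyclyycycyc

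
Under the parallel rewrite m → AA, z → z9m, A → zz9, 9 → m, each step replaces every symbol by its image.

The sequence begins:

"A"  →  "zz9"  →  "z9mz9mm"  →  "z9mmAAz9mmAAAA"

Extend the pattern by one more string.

φ(z9mmAAz9mmAAAA) expands symbol-by-symbol to z9m m AA AA zz9 zz9 z9m m AA AA zz9 zz9 zz9 zz9; joining the 14 pieces gives the next term.

z9mmAAAAzz9zz9z9mmAAAAzz9zz9zz9zz9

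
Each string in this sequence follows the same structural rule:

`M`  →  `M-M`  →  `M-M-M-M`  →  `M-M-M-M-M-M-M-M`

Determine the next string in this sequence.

Every step duplicates the string with '-' between the halves.
Doubling M-M-M-M-M-M-M-M with '-' between the halves:

M-M-M-M-M-M-M-M-M-M-M-M-M-M-M-M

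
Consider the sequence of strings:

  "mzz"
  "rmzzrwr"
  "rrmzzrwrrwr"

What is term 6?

rrrrrmzzrwrrwrrwrrwrrwr

s(k+1) = r·s(k)·rwr, so each term gains r as a prefix and rwr as a suffix.
From rrmzzrwrrwr, 3 further steps: rrmzzrwrrwr → rrrmzzrwrrwrrwr → rrrrmzzrwrrwrrwrrwr → (answer).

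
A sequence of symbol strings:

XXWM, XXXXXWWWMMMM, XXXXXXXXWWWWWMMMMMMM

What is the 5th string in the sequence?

XXXXXXXXXXXXXXWWWWWWWWWMMMMMMMMMMMMM

Reading off run lengths: X runs 2, 5, 8; W runs 1, 3, 5; M runs 1, 4, 7 — each is linear in n (n = 1, 2, …).
Setting n = 5 gives 14, 9, 13 characters in each block.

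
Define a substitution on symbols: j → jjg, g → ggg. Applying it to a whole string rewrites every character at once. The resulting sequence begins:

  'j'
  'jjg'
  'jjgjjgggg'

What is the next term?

jjgjjggggjjgjjggggggggggggg

Apply φ to jjgjjgggg symbol by symbol: j→jjg, j→jjg, g→ggg, j→jjg, j→jjg, g→ggg, g→ggg, g→ggg, g→ggg; joined: jjg jjg ggg jjg jjg ggg ggg ggg ggg.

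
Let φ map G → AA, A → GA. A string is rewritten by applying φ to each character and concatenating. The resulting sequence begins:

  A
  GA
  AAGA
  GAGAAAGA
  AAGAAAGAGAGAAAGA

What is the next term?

Rewriting the 16 symbols of AAGAAAGAGAGAAAGA one by one yields GA GA AA GA GA GA AA GA AA GA AA GA GA GA AA GA; concatenated:

GAGAAAGAGAGAAAGAAAGAAAGAGAGAAAGA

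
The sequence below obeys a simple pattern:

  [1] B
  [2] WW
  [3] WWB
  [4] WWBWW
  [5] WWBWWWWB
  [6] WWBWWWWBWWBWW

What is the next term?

From term 3 onward, concatenate the last term with the second-to-last: WW·B = WWB, WWB·WW = WWBWW, …
Continuing: WWBWWWWBWWBWW · WWBWWWWB gives term 7.

WWBWWWWBWWBWWWWBWWWWB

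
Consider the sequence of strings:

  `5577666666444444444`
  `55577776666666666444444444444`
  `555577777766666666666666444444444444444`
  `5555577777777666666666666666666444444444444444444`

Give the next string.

55555577777777776666666666666666666666444444444444444444444

Term n consists of n 5's, followed by 2n-2 7's, followed by 4n-2 6's, followed by 3n+3 4's, where the shown terms are n = 2, 3, 4, 5.
For the next term, n = 6, so the run lengths are 6, 10, 22, 21.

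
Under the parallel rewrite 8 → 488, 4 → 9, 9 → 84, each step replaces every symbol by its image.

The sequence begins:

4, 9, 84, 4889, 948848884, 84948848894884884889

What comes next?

Rewriting the 20 symbols of 84948848894884884889 one by one yields 488 9 84 9 488 488 9 488 488 84 9 488 488 9 488 488 9 488 488 84; concatenated:

488984948848894884888494884889488488948848884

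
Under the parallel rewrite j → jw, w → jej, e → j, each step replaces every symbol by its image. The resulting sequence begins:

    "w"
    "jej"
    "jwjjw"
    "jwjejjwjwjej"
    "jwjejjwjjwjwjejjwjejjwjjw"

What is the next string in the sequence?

Rewriting the 25 symbols of jwjejjwjjwjwjejjwjejjwjjw one by one yields jw jej jw j jw jw jej jw jw jej jw jej jw j jw jw jej jw j jw jw jej jw jw jej; concatenated:

jwjejjwjjwjwjejjwjwjejjwjejjwjjwjwjejjwjjwjwjejjwjwjej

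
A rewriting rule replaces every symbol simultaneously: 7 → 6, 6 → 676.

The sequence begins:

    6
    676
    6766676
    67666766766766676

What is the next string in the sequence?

67666766766766676676667667666766766766676

Applying the rule to each of the 17 symbols of 67666766766766676 gives the pieces 676 6 676 676 676 6 676 676 6 676 676 6 676 676 676 6 676, which concatenate to the answer.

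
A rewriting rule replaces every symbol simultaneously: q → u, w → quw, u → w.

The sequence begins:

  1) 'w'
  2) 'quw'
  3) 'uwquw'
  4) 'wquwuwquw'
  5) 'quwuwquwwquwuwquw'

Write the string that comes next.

Applying the rule to each of the 17 symbols of quwuwquwwquwuwquw gives the pieces u w quw w quw u w quw quw u w quw w quw u w quw, which concatenate to the answer.

uwquwwquwuwquwquwuwquwwquwuwquw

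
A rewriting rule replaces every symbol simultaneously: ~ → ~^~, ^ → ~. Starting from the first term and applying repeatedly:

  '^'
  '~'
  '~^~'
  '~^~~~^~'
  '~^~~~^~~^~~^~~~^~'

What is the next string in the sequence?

Applying the rule to each of the 17 symbols of ~^~~~^~~^~~^~~~^~ gives the pieces ~^~ ~ ~^~ ~^~ ~^~ ~ ~^~ ~^~ ~ ~^~ ~^~ ~ ~^~ ~^~ ~^~ ~ ~^~, which concatenate to the answer.

~^~~~^~~^~~^~~~^~~^~~~^~~^~~~^~~^~~^~~~^~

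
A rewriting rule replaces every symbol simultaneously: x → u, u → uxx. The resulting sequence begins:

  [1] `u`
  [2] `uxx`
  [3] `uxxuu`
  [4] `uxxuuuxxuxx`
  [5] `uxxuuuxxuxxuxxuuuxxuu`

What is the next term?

uxxuuuxxuxxuxxuuuxxuuuxxuuuxxuxxuxxuuuxxuxx

φ(uxxuuuxxuxxuxxuuuxxuu) expands symbol-by-symbol to uxx u u uxx uxx uxx u u uxx u u uxx u u uxx uxx uxx u u uxx uxx; joining the 21 pieces gives the next term.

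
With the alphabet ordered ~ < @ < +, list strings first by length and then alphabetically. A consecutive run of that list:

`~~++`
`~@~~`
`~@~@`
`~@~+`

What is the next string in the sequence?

~@@~

Treat ~@~+ as a base-3 numeral over the given alphabet and add one, carrying through any trailing +'s.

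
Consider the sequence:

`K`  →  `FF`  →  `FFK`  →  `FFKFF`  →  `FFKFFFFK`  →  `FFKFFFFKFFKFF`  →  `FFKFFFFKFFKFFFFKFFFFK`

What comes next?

FFKFFFFKFFKFFFFKFFFFKFFKFFFFKFFKFF

Each term (from the third on) is the previous term followed by the one before it: term 3 = FF·K = FFK.
The next term joins FFKFFFFKFFKFFFFKFFFFK and FFKFFFFKFFKFF.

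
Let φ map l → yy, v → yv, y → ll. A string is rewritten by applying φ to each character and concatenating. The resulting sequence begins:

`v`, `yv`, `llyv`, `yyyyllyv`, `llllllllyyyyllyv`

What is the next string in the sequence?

Rewriting the 16 symbols of llllllllyyyyllyv one by one yields yy yy yy yy yy yy yy yy ll ll ll ll yy yy ll yv; concatenated:

yyyyyyyyyyyyyyyyllllllllyyyyllyv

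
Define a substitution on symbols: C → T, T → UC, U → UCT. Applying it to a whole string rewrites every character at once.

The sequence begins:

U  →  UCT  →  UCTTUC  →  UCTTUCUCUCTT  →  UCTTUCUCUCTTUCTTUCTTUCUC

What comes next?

Rewriting the 24 symbols of UCTTUCUCUCTTUCTTUCTTUCUC one by one yields UCT T UC UC UCT T UCT T UCT T UC UC UCT T UC UC UCT T UC UC UCT T UCT T; concatenated:

UCTTUCUCUCTTUCTTUCTTUCUCUCTTUCUCUCTTUCUCUCTTUCTT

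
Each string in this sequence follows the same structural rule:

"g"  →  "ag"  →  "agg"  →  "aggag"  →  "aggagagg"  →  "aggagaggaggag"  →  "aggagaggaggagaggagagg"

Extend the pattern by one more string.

From term 3 onward, concatenate the last term with the second-to-last: ag·g = agg, agg·ag = aggag, …
The next term joins aggagaggaggagaggagagg and aggagaggaggag.

aggagaggaggagaggagaggaggagaggaggag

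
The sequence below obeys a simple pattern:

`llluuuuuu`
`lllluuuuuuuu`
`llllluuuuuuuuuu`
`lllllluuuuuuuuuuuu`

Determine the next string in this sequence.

Reading off run lengths: l runs 3, 4, 5, 6; u runs 6, 8, 10, 12 — each is linear in n, where the shown terms are n = 3, 4, 5, 6.
For the next term, n = 7, so the run lengths are 7, 14.

llllllluuuuuuuuuuuuuu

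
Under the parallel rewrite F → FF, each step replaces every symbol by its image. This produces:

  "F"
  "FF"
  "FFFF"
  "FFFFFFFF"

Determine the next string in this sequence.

FFFFFFFFFFFFFFFF

Rewriting each symbol of FFFFFFFF: F→FF, F→FF, F→FF, F→FF, F→FF, F→FF, F→FF, F→FF, which concatenates to FF FF FF FF FF FF FF FF.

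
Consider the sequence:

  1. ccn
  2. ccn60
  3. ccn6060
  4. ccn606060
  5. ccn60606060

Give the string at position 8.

Each term is the previous one with 60 appended.
From ccn60606060, 3 further steps: ccn60606060 → ccn6060606060 → ccn606060606060 → (answer).

ccn60606060606060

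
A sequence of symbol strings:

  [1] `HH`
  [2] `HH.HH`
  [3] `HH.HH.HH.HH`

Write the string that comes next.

HH.HH.HH.HH.HH.HH.HH.HH

s(k+1) = s(k)·.·s(k) — each term doubles the last with '.' between the halves.
So the next term is two copies of HH.HH.HH.HH with '.' between the halves.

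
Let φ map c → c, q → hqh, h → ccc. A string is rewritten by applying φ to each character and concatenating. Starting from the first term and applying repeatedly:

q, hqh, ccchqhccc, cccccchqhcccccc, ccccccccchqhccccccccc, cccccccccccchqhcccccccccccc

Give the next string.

φ(cccccccccccchqhcccccccccccc) expands symbol-by-symbol to c c c c c c c c c c c c ccc hqh ccc c c c c c c c c c c c c; joining the 27 pieces gives the next term.

ccccccccccccccchqhccccccccccccccc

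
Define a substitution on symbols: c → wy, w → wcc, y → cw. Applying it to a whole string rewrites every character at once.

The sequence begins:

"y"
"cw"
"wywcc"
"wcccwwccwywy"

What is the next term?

wccwywywywccwccwywywcccwwcccw

Rewriting each symbol of wcccwwccwywy: w→wcc, c→wy, c→wy, c→wy, w→wcc, w→wcc, c→wy, c→wy, w→wcc, y→cw, w→wcc, y→cw, which concatenates to wcc wy wy wy wcc wcc wy wy wcc cw wcc cw.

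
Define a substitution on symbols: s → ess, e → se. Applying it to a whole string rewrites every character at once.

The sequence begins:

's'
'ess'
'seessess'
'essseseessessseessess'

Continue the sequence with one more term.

Applying the rule to each of the 21 symbols of essseseessessseessess gives the pieces se ess ess ess se ess se se ess ess se ess ess ess se se ess ess se ess ess, which concatenate to the answer.

seessessessseessseseessessseessessessseseessessseessess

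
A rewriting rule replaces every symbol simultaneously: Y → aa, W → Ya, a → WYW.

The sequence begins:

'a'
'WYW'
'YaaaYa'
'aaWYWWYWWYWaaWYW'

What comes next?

Rewriting the 16 symbols of aaWYWWYWWYWaaWYW one by one yields WYW WYW Ya aa Ya Ya aa Ya Ya aa Ya WYW WYW Ya aa Ya; concatenated:

WYWWYWYaaaYaYaaaYaYaaaYaWYWWYWYaaaYa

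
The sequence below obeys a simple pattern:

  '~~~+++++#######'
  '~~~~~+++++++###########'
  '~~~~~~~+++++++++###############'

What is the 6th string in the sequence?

~~~~~~~~~~~~~+++++++++++++++###########################

Term n consists of 2n-1 ~'s, followed by 2n+1 +'s, followed by 4n-1 #'s, where the shown terms are n = 2, 3, 4.
For term 6, n = 7, so the run lengths are 13, 15, 27.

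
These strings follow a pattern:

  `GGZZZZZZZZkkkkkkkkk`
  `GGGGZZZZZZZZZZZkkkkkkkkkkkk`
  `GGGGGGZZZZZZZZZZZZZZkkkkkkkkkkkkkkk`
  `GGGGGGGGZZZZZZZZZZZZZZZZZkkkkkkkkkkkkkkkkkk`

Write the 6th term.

GGGGGGGGGGGGZZZZZZZZZZZZZZZZZZZZZZZkkkkkkkkkkkkkkkkkkkkkkkk

Term n consists of 2n-2 G's, followed by 3n+2 Z's, followed by 3n+3 k's, where the shown terms are n = 2, 3, 4, 5.
Setting n = 7 gives 12, 23, 24 characters in each block.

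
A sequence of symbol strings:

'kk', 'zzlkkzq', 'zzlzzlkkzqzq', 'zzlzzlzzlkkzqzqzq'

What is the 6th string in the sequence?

zzlzzlzzlzzlzzlkkzqzqzqzqzq

Each term wraps the previous one in zzl on the left and zq on the right.
From zzlzzlzzlkkzqzqzq, 2 further steps: zzlzzlzzlkkzqzqzq → zzlzzlzzlzzlkkzqzqzqzq → (answer).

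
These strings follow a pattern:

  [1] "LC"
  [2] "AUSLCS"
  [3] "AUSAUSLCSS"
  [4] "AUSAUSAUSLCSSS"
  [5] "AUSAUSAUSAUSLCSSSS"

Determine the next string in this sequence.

AUSAUSAUSAUSAUSLCSSSSS

Each term wraps the previous one in AUS on the left and S on the right.
One more step from AUSAUSAUSAUSLCSSSS gives the answer.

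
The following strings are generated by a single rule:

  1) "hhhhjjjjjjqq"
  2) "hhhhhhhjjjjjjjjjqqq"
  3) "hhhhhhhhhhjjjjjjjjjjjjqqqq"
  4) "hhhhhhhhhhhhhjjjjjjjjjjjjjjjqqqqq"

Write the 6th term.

The n-th term is 3n-2 h's then 3n j's then n q's, where the shown terms are n = 2, 3, 4, 5.
For term 6, n = 7, so the run lengths are 19, 21, 7.

hhhhhhhhhhhhhhhhhhhjjjjjjjjjjjjjjjjjjjjjqqqqqqq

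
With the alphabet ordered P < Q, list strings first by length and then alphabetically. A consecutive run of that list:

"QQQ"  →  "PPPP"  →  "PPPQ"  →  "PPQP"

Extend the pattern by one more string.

Treat PPQP as a base-2 numeral over the given alphabet and add one, carrying through any trailing Q's.

PPQQ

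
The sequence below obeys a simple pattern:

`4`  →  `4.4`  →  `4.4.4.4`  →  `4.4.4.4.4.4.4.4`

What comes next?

s(k+1) = s(k)·.·s(k) — each term doubles the last with '.' between the halves.
Doubling 4.4.4.4.4.4.4.4 with '.' between the halves:

4.4.4.4.4.4.4.4.4.4.4.4.4.4.4.4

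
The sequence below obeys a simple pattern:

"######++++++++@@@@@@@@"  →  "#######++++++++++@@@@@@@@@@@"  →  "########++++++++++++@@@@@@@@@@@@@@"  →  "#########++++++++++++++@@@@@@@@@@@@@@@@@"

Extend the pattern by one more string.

##########++++++++++++++++@@@@@@@@@@@@@@@@@@@@

The n-th term is n+3 #'s then 2n+2 +'s then 3n-1 @'s, where the shown terms are n = 3, 4, 5, 6.
Setting n = 7 gives 10, 16, 20 characters in each block.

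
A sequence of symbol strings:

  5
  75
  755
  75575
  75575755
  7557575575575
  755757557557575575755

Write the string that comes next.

This is a Fibonacci-style word recurrence s(k) = s(k−1)·s(k−2): e.g. 75·5 = 755.
Continuing: 755757557557575575755 · 7557575575575 gives term 8.

7557575575575755757557557575575575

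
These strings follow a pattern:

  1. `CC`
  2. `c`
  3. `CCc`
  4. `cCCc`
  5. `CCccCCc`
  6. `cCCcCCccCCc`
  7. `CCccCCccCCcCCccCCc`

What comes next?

This is a Fibonacci-style word recurrence s(k) = s(k−2)·s(k−1): e.g. CC·c = CCc.
So term 8 is cCCcCCccCCc·CCccCCccCCcCCccCCc.

cCCcCCccCCcCCccCCccCCcCCccCCc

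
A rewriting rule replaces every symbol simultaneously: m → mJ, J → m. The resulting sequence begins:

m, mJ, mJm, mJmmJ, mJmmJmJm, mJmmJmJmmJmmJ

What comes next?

φ(mJmmJmJmmJmmJ) expands symbol-by-symbol to mJ m mJ mJ m mJ m mJ mJ m mJ mJ m; joining the 13 pieces gives the next term.

mJmmJmJmmJmmJmJmmJmJm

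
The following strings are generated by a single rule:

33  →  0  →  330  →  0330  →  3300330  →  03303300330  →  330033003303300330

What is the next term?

03303300330330033003303300330

From term 3 onward, concatenate the second-to-last term with the last: 33·0 = 330, 0·330 = 0330, …
Continuing: 03303300330 · 330033003303300330 gives term 8.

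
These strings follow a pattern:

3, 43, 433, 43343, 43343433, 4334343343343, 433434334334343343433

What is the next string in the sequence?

From term 3 onward, concatenate the last term with the second-to-last: 43·3 = 433, 433·43 = 43343, …
The next term joins 433434334334343343433 and 4334343343343.

4334343343343433434334334343343343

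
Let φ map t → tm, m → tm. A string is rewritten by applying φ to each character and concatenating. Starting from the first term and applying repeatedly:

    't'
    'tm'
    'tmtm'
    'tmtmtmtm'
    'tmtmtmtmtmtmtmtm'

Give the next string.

tmtmtmtmtmtmtmtmtmtmtmtmtmtmtmtm

Replace each of the 16 characters of tmtmtmtmtmtmtmtm in place — tm tm tm tm tm tm tm tm tm tm tm tm tm tm tm tm — and concatenate.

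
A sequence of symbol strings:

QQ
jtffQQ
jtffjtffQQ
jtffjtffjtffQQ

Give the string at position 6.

jtffjtffjtffjtffjtffQQ

Each term is the previous one with jtff prepended.
From jtffjtffjtffQQ, 2 further steps: jtffjtffjtffQQ → jtffjtffjtffjtffQQ → (answer).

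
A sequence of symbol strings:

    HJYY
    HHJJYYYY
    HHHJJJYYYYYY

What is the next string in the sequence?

HHHHJJJJYYYYYYYY

Reading off run lengths: H runs 1, 2, 3; J runs 1, 2, 3; Y runs 2, 4, 6 — each is linear in n (n = 1, 2, …).
Setting n = 4 gives 4, 4, 8 characters in each block.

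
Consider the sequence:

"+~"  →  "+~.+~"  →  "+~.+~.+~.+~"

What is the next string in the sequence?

s(k+1) = s(k)·.·s(k) — each term doubles the last with '.' between the halves.
Doubling +~.+~.+~.+~ with '.' between the halves:

+~.+~.+~.+~.+~.+~.+~.+~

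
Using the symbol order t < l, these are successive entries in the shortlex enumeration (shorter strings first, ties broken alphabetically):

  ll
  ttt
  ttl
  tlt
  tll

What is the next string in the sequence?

The successor of tll increments the rightmost position that isn't already l and resets every position after it to t.

ltt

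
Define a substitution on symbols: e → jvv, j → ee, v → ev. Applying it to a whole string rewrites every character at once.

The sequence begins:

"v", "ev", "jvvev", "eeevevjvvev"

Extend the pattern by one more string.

jvvjvvjvvevjvveveeevevjvvev

Expanding eeevevjvvev: e→jvv, e→jvv, e→jvv, v→ev, e→jvv, v→ev, j→ee, v→ev, v→ev, e→jvv, v→ev. Concatenated: jvv jvv jvv ev jvv ev ee ev ev jvv ev.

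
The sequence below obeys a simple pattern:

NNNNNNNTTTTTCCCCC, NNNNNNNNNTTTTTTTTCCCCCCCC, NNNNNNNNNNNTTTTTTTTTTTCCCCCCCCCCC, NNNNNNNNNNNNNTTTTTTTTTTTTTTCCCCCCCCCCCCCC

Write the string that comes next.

The n-th term is 2n+3 N's then 3n-1 T's then 3n-1 C's, where the shown terms are n = 2, 3, 4, 5.
At n = 6 the blocks have lengths 15, 17, 17.

NNNNNNNNNNNNNNNTTTTTTTTTTTTTTTTTCCCCCCCCCCCCCCCCC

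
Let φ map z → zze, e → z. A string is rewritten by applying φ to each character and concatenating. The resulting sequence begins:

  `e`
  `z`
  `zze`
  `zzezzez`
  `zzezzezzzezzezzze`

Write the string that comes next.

Rewriting the 17 symbols of zzezzezzzezzezzze one by one yields zze zze z zze zze z zze zze zze z zze zze z zze zze zze z; concatenated:

zzezzezzzezzezzzezzezzezzzezzezzzezzezzez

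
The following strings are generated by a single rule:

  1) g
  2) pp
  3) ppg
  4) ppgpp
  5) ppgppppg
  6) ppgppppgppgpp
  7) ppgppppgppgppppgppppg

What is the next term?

This is a Fibonacci-style word recurrence s(k) = s(k−1)·s(k−2): e.g. pp·g = ppg.
The next term joins ppgppppgppgppppgppppg and ppgppppgppgpp.

ppgppppgppgppppgppppgppgppppgppgpp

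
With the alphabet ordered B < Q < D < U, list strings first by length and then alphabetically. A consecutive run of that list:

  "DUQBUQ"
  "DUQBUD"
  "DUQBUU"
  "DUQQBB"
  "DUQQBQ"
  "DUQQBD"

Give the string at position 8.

DUQQQB

Stepping forward 2 times from DUQQBD: DUQQBD → DUQQBU, then the target.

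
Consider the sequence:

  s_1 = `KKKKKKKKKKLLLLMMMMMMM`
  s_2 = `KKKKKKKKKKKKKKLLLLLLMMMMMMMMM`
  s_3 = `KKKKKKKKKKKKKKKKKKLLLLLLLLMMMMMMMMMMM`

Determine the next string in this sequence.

Each string has the form K^{4n+2} L^{2n} M^{2n+3}, where the shown terms are n = 2, 3, 4.
Setting n = 5 gives 22, 10, 13 characters in each block.

KKKKKKKKKKKKKKKKKKKKKKLLLLLLLLLLMMMMMMMMMMMMM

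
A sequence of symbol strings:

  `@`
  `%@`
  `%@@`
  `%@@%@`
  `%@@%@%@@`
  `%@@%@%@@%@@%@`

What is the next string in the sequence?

%@@%@%@@%@@%@%@@%@%@@

Each term (from the third on) is the previous term followed by the one before it: term 3 = %@·@ = %@@.
The next term joins %@@%@%@@%@@%@ and %@@%@%@@.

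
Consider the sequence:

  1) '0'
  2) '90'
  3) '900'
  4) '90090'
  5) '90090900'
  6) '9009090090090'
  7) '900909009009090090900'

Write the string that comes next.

9009090090090900909009009090090090

From term 3 onward, concatenate the last term with the second-to-last: 90·0 = 900, 900·90 = 90090, …
Continuing: 900909009009090090900 · 9009090090090 gives term 8.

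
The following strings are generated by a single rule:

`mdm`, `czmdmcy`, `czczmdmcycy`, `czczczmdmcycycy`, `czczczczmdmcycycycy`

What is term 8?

Every step adds cz to the front and cy to the end of the previous string.
From czczczczmdmcycycycy, 3 further steps: czczczczmdmcycycycy → czczczczczmdmcycycycycy → czczczczczczmdmcycycycycycy → (answer).

czczczczczczczmdmcycycycycycycy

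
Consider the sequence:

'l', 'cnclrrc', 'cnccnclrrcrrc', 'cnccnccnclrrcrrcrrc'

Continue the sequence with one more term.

s(k+1) = cnc·s(k)·rrc, so each term gains cnc as a prefix and rrc as a suffix.
So the next term is cnc·cnccnccnclrrcrrcrrc·rrc.

cnccnccnccnclrrcrrcrrcrrc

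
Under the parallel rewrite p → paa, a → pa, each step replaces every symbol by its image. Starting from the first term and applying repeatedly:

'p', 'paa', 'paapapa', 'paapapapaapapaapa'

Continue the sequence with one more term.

Replace each of the 17 characters of paapapapaapapaapa in place — paa pa pa paa pa paa pa paa pa pa paa pa paa pa pa paa pa — and concatenate.

paapapapaapapaapapaapapapaapapaapapapaapa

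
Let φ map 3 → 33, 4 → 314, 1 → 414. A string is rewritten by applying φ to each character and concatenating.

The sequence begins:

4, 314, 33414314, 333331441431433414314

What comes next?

φ(333331441431433414314) expands symbol-by-symbol to 33 33 33 33 33 414 314 314 414 314 33 414 314 33 33 314 414 314 33 414 314; joining the 21 pieces gives the next term.

333333333341431431441431433414314333331441431433414314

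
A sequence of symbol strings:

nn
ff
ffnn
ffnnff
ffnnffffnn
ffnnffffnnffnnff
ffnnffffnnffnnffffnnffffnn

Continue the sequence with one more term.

ffnnffffnnffnnffffnnffffnnffnnffffnnffnnff

Each term (from the third on) is the previous term followed by the one before it: term 3 = ff·nn = ffnn.
Continuing: ffnnffffnnffnnffffnnffffnn · ffnnffffnnffnnff gives term 8.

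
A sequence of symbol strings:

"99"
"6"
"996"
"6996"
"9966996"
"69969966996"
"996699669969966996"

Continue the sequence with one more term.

Each term (from the third on) is the two preceding terms concatenated in order: term 3 = 99·6 = 996.
So term 8 is 69969966996·996699669969966996.

69969966996996699669969966996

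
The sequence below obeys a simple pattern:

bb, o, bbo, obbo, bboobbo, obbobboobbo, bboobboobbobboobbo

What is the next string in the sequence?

From term 3 onward, concatenate the second-to-last term with the last: bb·o = bbo, o·bbo = obbo, …
The next term joins obbobboobbo and bboobboobbobboobbo.

obbobboobbobboobboobbobboobbo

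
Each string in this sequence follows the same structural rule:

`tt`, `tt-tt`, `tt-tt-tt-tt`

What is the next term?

tt-tt-tt-tt-tt-tt-tt-tt

s(k+1) = s(k)·-·s(k) — each term doubles the last with '-' between the halves.
One more doubling of tt-tt-tt-tt gives the answer.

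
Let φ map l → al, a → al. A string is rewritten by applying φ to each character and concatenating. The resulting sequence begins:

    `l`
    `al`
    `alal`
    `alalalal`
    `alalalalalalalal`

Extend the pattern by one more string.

Replace each of the 16 characters of alalalalalalalal in place — al al al al al al al al al al al al al al al al — and concatenate.

alalalalalalalalalalalalalalalal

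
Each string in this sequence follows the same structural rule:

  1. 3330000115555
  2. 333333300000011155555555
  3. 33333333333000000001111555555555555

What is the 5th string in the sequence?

Reading off run lengths: 3 runs 3, 7, 11; 0 runs 4, 6, 8; 1 runs 2, 3, 4; 5 runs 4, 8, 12 — each is linear in n (n = 1, 2, …).
Setting n = 5 gives 19, 12, 6, 20 characters in each block.

333333333333333333300000000000011111155555555555555555555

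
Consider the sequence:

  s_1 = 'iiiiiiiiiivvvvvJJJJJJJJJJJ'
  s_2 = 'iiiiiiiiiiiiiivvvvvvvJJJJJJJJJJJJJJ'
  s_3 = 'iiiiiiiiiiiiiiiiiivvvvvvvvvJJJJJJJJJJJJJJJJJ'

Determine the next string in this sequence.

The n-th term is 4n-2 i's then 2n-1 v's then 3n+2 J's, where the shown terms are n = 3, 4, 5.
At n = 6 the blocks have lengths 22, 11, 20.

iiiiiiiiiiiiiiiiiiiiiivvvvvvvvvvvJJJJJJJJJJJJJJJJJJJJ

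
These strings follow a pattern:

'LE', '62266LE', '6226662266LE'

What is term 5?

62266622666226662266LE

Each term is the previous one with 62266 prepended.
From 6226662266LE, 2 further steps: 6226662266LE → 622666226662266LE → (answer).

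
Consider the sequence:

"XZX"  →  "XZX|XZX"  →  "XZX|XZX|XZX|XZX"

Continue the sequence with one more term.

Each string is two copies of the previous one joined by '|'.
So the next term is two copies of XZX|XZX|XZX|XZX with '|' between the halves.

XZX|XZX|XZX|XZX|XZX|XZX|XZX|XZX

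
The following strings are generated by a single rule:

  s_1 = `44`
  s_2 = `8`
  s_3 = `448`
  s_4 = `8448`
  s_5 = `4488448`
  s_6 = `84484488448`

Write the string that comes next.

From term 3 onward, concatenate the second-to-last term with the last: 44·8 = 448, 8·448 = 8448, …
Continuing: 4488448 · 84484488448 gives term 7.

448844884484488448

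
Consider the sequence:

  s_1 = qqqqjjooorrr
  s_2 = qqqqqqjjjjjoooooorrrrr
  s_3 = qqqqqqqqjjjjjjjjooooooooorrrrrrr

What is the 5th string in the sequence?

The n-th term is 2n+2 q's then 3n-1 j's then 3n o's then 2n+1 r's (n = 1, 2, …).
For term 5, n = 5, so the run lengths are 12, 14, 15, 11.

qqqqqqqqqqqqjjjjjjjjjjjjjjooooooooooooooorrrrrrrrrrr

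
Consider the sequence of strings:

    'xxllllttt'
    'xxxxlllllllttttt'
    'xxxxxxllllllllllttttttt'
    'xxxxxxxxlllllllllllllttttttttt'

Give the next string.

Each string has the form x^{2n-2} l^{3n-2} t^{2n-1}, where the shown terms are n = 2, 3, 4, 5.
At n = 6 the blocks have lengths 10, 16, 11.

xxxxxxxxxxllllllllllllllllttttttttttt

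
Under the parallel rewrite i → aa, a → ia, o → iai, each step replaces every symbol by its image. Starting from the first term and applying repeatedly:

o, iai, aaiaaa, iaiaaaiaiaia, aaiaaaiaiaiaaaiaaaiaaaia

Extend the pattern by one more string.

iaiaaaiaiaiaaaiaaaiaaaiaiaiaaaiaiaiaaaiaiaiaaaia

Applying the rule to each of the 24 symbols of aaiaaaiaiaiaaaiaaaiaaaia gives the pieces ia ia aa ia ia ia aa ia aa ia aa ia ia ia aa ia ia ia aa ia ia ia aa ia, which concatenate to the answer.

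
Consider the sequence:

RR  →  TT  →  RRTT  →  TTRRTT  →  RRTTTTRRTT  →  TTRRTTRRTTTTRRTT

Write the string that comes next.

RRTTTTRRTTTTRRTTRRTTTTRRTT

Each term (from the third on) is the two preceding terms concatenated in order: term 3 = RR·TT = RRTT.
Continuing: RRTTTTRRTT · TTRRTTRRTTTTRRTT gives term 7.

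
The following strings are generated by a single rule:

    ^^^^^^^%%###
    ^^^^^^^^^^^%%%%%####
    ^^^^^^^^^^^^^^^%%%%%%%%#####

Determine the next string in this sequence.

^^^^^^^^^^^^^^^^^^^%%%%%%%%%%%######

Each string has the form ^^{4n+3} %^{3n-1} #^{n+2} (n = 1, 2, …).
For the next term, n = 4, so the run lengths are 19, 11, 6.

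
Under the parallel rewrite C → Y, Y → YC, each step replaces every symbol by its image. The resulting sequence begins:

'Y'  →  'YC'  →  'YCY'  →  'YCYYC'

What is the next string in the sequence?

Expanding YCYYC: Y→YC, C→Y, Y→YC, Y→YC, C→Y. Concatenated: YC Y YC YC Y.

YCYYCYCY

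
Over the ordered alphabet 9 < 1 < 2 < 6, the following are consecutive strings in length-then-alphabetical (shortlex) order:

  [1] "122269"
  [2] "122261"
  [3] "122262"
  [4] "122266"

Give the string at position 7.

Advancing 3 positions from 122266 through 122266 → 122699 → 122691 reaches term 7.

122692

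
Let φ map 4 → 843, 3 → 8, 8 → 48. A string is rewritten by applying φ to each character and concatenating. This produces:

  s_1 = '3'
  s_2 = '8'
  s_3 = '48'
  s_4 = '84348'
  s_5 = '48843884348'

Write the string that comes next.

843484884384848843884348

Rewriting each symbol of 48843884348: 4→843, 8→48, 8→48, 4→843, 3→8, 8→48, 8→48, 4→843, 3→8, 4→843, 8→48, which concatenates to 843 48 48 843 8 48 48 843 8 843 48.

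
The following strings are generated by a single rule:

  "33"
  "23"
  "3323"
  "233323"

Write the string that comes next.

3323233323

This is a Fibonacci-style word recurrence s(k) = s(k−2)·s(k−1): e.g. 33·23 = 3323.
Continuing: 3323 · 233323 gives term 5.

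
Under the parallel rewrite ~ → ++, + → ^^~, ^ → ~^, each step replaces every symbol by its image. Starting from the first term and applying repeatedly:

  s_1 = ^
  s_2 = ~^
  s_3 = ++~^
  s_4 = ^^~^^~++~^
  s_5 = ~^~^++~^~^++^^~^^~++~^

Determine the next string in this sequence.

++~^++~^^^~^^~++~^++~^^^~^^~~^~^++~^~^++^^~^^~++~^

φ(~^~^++~^~^++^^~^^~++~^) expands symbol-by-symbol to ++ ~^ ++ ~^ ^^~ ^^~ ++ ~^ ++ ~^ ^^~ ^^~ ~^ ~^ ++ ~^ ~^ ++ ^^~ ^^~ ++ ~^; joining the 22 pieces gives the next term.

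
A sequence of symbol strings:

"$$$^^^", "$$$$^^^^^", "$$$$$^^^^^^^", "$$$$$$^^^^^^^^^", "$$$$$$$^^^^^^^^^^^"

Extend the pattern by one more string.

Each string has the form $^{n+2} ^^{2n+1} (n = 1, 2, …).
Setting n = 6 gives 8, 13 characters in each block.

$$$$$$$$^^^^^^^^^^^^^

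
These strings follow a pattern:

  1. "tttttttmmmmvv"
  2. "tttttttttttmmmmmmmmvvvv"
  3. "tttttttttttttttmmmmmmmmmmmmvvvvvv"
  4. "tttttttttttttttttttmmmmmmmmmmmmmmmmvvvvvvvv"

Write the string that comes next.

Reading off run lengths: t runs 7, 11, 15, 19; m runs 4, 8, 12, 16; v runs 2, 4, 6, 8 — each is linear in n (n = 1, 2, …).
For the next term, n = 5, so the run lengths are 23, 20, 10.

tttttttttttttttttttttttmmmmmmmmmmmmmmmmmmmmvvvvvvvvvv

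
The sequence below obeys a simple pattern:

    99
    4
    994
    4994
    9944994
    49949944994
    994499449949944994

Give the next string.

This is a Fibonacci-style word recurrence s(k) = s(k−2)·s(k−1): e.g. 99·4 = 994.
Continuing: 49949944994 · 994499449949944994 gives term 8.

49949944994994499449949944994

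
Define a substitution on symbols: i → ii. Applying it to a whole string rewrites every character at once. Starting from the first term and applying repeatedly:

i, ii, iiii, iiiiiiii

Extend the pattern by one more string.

iiiiiiiiiiiiiiii

Rewriting each symbol of iiiiiiii: i→ii, i→ii, i→ii, i→ii, i→ii, i→ii, i→ii, i→ii, which concatenates to ii ii ii ii ii ii ii ii.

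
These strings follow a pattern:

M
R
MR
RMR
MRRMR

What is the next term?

Each term (from the third on) is the two preceding terms concatenated in order: term 3 = M·R = MR.
So term 6 is RMR·MRRMR.

RMRMRRMR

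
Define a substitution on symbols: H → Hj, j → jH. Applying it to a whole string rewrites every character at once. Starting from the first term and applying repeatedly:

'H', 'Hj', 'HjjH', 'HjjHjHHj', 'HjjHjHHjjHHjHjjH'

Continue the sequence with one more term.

HjjHjHHjjHHjHjjHjHHjHjjHHjjHjHHj

Replace each of the 16 characters of HjjHjHHjjHHjHjjH in place — Hj jH jH Hj jH Hj Hj jH jH Hj Hj jH Hj jH jH Hj — and concatenate.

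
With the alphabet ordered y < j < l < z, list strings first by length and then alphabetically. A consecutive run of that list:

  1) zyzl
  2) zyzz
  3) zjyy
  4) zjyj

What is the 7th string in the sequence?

zjjy

Continuing the enumeration 3 steps past zjyj: zjyj → zjyl → zjyz → (answer).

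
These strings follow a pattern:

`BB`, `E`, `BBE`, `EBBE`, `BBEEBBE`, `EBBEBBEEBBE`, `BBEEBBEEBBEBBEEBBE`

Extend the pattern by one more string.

EBBEBBEEBBEBBEEBBEEBBEBBEEBBE

From term 3 onward, concatenate the second-to-last term with the last: BB·E = BBE, E·BBE = EBBE, …
Continuing: EBBEBBEEBBE · BBEEBBEEBBEBBEEBBE gives term 8.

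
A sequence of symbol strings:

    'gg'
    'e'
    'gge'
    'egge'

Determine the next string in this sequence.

From term 3 onward, concatenate the second-to-last term with the last: gg·e = gge, e·gge = egge, …
Continuing: gge · egge gives term 5.

ggeegge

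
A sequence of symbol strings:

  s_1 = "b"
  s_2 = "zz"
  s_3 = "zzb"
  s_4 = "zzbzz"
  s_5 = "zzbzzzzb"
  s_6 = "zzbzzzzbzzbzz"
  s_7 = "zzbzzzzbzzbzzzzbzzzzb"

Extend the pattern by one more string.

Each term (from the third on) is the previous term followed by the one before it: term 3 = zz·b = zzb.
The next term joins zzbzzzzbzzbzzzzbzzzzb and zzbzzzzbzzbzz.

zzbzzzzbzzbzzzzbzzzzbzzbzzzzbzzbzz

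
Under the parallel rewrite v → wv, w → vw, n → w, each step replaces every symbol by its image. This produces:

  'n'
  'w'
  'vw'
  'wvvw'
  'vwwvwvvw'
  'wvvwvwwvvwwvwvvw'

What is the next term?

vwwvwvvwwvvwvwwvwvvwvwwvvwwvwvvw

Replace each of the 16 characters of wvvwvwwvvwwvwvvw in place — vw wv wv vw wv vw vw wv wv vw vw wv vw wv wv vw — and concatenate.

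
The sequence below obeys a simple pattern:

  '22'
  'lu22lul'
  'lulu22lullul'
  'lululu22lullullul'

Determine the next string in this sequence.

s(k+1) = lu·s(k)·lul, so each term gains lu as a prefix and lul as a suffix.
So the next term is lu·lululu22lullullul·lul.

lulululu22lullullullul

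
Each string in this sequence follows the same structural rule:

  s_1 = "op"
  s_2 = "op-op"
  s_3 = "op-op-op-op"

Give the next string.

Every step duplicates the string with '-' between the halves.
Doubling op-op-op-op with '-' between the halves:

op-op-op-op-op-op-op-op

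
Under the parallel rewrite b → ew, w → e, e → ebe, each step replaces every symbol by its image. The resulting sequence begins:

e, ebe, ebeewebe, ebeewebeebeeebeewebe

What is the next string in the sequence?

ebeewebeebeeebeewebeebeewebeebeebeewebeebeeebeewebe

φ(ebeewebeebeeebeewebe) expands symbol-by-symbol to ebe ew ebe ebe e ebe ew ebe ebe ew ebe ebe ebe ew ebe ebe e ebe ew ebe; joining the 20 pieces gives the next term.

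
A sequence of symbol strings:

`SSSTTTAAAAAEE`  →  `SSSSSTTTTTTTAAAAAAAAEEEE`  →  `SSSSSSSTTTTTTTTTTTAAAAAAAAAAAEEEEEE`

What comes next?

SSSSSSSSSTTTTTTTTTTTTTTTAAAAAAAAAAAAAAEEEEEEEE

The n-th term is 2n+1 S's then 4n-1 T's then 3n+2 A's then 2n E's (n = 1, 2, …).
At n = 4 the blocks have lengths 9, 15, 14, 8.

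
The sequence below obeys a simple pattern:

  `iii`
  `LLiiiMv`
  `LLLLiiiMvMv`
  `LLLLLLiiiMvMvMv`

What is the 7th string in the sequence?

LLLLLLLLLLLLiiiMvMvMvMvMvMv

Every step adds LL to the front and Mv to the end of the previous string.
From LLLLLLiiiMvMvMv, 3 further steps: LLLLLLiiiMvMvMv → LLLLLLLLiiiMvMvMvMv → LLLLLLLLLLiiiMvMvMvMvMv → (answer).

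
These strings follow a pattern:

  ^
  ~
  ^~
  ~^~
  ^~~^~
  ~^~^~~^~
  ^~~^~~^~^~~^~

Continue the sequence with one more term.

~^~^~~^~^~~^~~^~^~~^~

This is a Fibonacci-style word recurrence s(k) = s(k−2)·s(k−1): e.g. ^·~ = ^~.
So term 8 is ~^~^~~^~·^~~^~~^~^~~^~.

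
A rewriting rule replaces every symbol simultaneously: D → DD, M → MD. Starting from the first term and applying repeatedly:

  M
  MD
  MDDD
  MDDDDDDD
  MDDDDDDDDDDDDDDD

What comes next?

MDDDDDDDDDDDDDDDDDDDDDDDDDDDDDDD

Applying the rule to each of the 16 symbols of MDDDDDDDDDDDDDDD gives the pieces MD DD DD DD DD DD DD DD DD DD DD DD DD DD DD DD, which concatenate to the answer.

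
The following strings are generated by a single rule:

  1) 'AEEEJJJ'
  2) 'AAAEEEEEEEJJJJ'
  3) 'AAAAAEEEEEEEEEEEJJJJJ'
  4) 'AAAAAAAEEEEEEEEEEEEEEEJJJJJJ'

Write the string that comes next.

AAAAAAAAAEEEEEEEEEEEEEEEEEEEJJJJJJJ

Each string has the form A^{2n-1} E^{4n-1} J^{n+2} (n = 1, 2, …).
For the next term, n = 5, so the run lengths are 9, 19, 7.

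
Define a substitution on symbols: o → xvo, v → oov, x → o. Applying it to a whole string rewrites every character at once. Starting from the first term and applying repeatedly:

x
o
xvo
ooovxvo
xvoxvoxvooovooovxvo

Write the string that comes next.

Replace each of the 19 characters of xvoxvoxvooovooovxvo in place — o oov xvo o oov xvo o oov xvo xvo xvo oov xvo xvo xvo oov o oov xvo — and concatenate.

ooovxvoooovxvoooovxvoxvoxvooovxvoxvoxvooovooovxvo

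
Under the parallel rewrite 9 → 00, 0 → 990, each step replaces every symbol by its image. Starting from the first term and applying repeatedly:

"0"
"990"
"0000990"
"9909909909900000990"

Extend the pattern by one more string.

00009900000990000099000009909909909909900000990

Applying the rule to each of the 19 symbols of 9909909909900000990 gives the pieces 00 00 990 00 00 990 00 00 990 00 00 990 990 990 990 990 00 00 990, which concatenate to the answer.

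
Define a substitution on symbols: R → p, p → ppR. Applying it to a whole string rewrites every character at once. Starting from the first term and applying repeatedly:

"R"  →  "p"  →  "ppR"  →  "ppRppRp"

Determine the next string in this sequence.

ppRppRpppRppRpppR

Apply φ to ppRppRp symbol by symbol: p→ppR, p→ppR, R→p, p→ppR, p→ppR, R→p, p→ppR; joined: ppR ppR p ppR ppR p ppR.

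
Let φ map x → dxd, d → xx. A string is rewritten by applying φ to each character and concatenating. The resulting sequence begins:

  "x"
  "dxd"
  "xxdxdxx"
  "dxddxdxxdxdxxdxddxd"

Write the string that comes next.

Rewriting the 19 symbols of dxddxdxxdxdxxdxddxd one by one yields xx dxd xx xx dxd xx dxd dxd xx dxd xx dxd dxd xx dxd xx xx dxd xx; concatenated:

xxdxdxxxxdxdxxdxddxdxxdxdxxdxddxdxxdxdxxxxdxdxx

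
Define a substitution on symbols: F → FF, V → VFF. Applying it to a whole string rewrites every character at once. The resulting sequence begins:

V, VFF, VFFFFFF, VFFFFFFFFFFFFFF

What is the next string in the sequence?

VFFFFFFFFFFFFFFFFFFFFFFFFFFFFFF

Applying the rule to each of the 15 symbols of VFFFFFFFFFFFFFF gives the pieces VFF FF FF FF FF FF FF FF FF FF FF FF FF FF FF, which concatenate to the answer.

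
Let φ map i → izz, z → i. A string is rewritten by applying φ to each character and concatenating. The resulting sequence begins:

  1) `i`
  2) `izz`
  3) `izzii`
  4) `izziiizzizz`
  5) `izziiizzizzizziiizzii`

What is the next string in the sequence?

φ(izziiizzizzizziiizzii) expands symbol-by-symbol to izz i i izz izz izz i i izz i i izz i i izz izz izz i i izz izz; joining the 21 pieces gives the next term.

izziiizzizzizziiizziiizziiizzizzizziiizzizz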